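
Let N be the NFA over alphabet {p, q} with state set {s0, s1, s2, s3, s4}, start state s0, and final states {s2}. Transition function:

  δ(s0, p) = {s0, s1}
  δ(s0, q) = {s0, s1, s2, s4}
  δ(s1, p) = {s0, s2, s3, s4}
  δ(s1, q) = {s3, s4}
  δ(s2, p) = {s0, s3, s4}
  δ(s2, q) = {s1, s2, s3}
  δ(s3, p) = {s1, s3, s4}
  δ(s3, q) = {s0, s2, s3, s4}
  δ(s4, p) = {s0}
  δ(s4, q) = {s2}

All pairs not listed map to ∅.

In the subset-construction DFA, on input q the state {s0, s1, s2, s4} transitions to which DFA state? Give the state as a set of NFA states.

{s0, s1, s2, s3, s4}

δ(s0,q) = {s0, s1, s2, s4}; δ(s1,q) = {s3, s4}; δ(s2,q) = {s1, s2, s3}; δ(s4,q) = {s2}.
Union: {s0, s1, s2, s3, s4}.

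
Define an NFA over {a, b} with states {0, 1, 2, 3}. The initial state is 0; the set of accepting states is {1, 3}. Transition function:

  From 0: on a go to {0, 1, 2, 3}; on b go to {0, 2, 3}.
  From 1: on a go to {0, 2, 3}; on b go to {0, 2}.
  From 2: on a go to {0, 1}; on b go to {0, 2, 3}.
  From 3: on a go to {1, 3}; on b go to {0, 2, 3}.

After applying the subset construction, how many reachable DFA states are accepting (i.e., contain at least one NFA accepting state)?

Start state of the DFA: {0}.
{0} --a--> {0, 1, 2, 3}  [new]
{0} --b--> {0, 2, 3}  [new]
{0, 1, 2, 3} --a--> {0, 1, 2, 3}  [seen]
{0, 1, 2, 3} --b--> {0, 2, 3}  [seen]
{0, 2, 3} --a--> {0, 1, 2, 3}  [seen]
{0, 2, 3} --b--> {0, 2, 3}  [seen]
Reachable DFA states: {0}, {0, 1, 2, 3}, {0, 2, 3}.
Accepting DFA states (contain an NFA accepting state): {0, 1, 2, 3}, {0, 2, 3}.

2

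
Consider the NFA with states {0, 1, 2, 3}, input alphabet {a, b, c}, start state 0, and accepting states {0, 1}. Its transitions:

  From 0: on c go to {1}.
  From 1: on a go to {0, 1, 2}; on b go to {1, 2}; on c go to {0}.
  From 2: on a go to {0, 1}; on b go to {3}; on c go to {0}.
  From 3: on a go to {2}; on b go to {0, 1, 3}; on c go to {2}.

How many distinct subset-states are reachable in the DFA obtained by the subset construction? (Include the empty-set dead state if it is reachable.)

12

Start state of the DFA: {0}.
{0} --a--> ∅  [new]
{0} --b--> ∅  [seen]
{0} --c--> {1}  [new]
∅ --a--> ∅  [seen]
∅ --b--> ∅  [seen]
∅ --c--> ∅  [seen]
{1} --a--> {0, 1, 2}  [new]
{1} --b--> {1, 2}  [new]
{1} --c--> {0}  [seen]
{0, 1, 2} --a--> {0, 1, 2}  [seen]
{0, 1, 2} --b--> {1, 2, 3}  [new]
{0, 1, 2} --c--> {0, 1}  [new]
{1, 2} --a--> {0, 1, 2}  [seen]
{1, 2} --b--> {1, 2, 3}  [seen]
{1, 2} --c--> {0}  [seen]
{1, 2, 3} --a--> {0, 1, 2}  [seen]
{1, 2, 3} --b--> {0, 1, 2, 3}  [new]
{1, 2, 3} --c--> {0, 2}  [new]
{0, 1} --a--> {0, 1, 2}  [seen]
{0, 1} --b--> {1, 2}  [seen]
{0, 1} --c--> {0, 1}  [seen]
{0, 1, 2, 3} --a--> {0, 1, 2}  [seen]
{0, 1, 2, 3} --b--> {0, 1, 2, 3}  [seen]
{0, 1, 2, 3} --c--> {0, 1, 2}  [seen]
{0, 2} --a--> {0, 1}  [seen]
{0, 2} --b--> {3}  [new]
{0, 2} --c--> {0, 1}  [seen]
{3} --a--> {2}  [new]
{3} --b--> {0, 1, 3}  [new]
{3} --c--> {2}  [seen]
{2} --a--> {0, 1}  [seen]
{2} --b--> {3}  [seen]
{2} --c--> {0}  [seen]
{0, 1, 3} --a--> {0, 1, 2}  [seen]
{0, 1, 3} --b--> {0, 1, 2, 3}  [seen]
{0, 1, 3} --c--> {0, 1, 2}  [seen]
Reachable DFA states: {0}, ∅, {1}, {0, 1, 2}, {1, 2}, {1, 2, 3}, {0, 1}, {0, 1, 2, 3}, {0, 2}, {3}, {2}, {0, 1, 3}.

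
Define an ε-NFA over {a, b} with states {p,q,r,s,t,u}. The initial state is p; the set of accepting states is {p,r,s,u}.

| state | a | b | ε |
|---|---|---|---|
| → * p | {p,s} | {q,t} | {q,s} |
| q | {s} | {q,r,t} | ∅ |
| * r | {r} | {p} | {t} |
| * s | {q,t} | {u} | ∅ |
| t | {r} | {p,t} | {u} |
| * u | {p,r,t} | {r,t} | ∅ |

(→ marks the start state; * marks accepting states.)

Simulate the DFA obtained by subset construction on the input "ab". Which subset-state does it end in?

{p,q,r,s,t,u}

Start: {p,q,s}.
δ(p,a) = {p,s}; δ(q,a) = {s}; δ(s,a) = {q,t}.
Union: {p,q,s,t}.
ε-closure gives {p,q,s,t,u}.
After a: {p,q,s,t,u}.
δ(p,b) = {q,t}; δ(q,b) = {q,r,t}; δ(s,b) = {u}; δ(t,b) = {p,t}; δ(u,b) = {r,t}.
Union: {p,q,r,t,u}.
ε-closure gives {p,q,r,s,t,u}.
After b: {p,q,r,s,t,u}.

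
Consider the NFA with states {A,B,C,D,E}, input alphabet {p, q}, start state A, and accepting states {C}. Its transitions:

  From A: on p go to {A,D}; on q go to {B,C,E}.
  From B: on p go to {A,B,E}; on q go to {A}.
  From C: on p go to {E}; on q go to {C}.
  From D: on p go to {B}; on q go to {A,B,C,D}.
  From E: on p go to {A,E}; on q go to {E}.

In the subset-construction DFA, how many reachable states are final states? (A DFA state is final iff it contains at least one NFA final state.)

4

Start state of the DFA: {A}.
{A} --p--> {A,D}  [new]
{A} --q--> {B,C,E}  [new]
{A,D} --p--> {A,B,D}  [new]
{A,D} --q--> {A,B,C,D,E}  [new]
{B,C,E} --p--> {A,B,E}  [new]
{B,C,E} --q--> {A,C,E}  [new]
{A,B,D} --p--> {A,B,D,E}  [new]
{A,B,D} --q--> {A,B,C,D,E}  [seen]
{A,B,C,D,E} --p--> {A,B,D,E}  [seen]
{A,B,C,D,E} --q--> {A,B,C,D,E}  [seen]
{A,B,E} --p--> {A,B,D,E}  [seen]
{A,B,E} --q--> {A,B,C,E}  [new]
{A,C,E} --p--> {A,D,E}  [new]
{A,C,E} --q--> {B,C,E}  [seen]
{A,B,D,E} --p--> {A,B,D,E}  [seen]
{A,B,D,E} --q--> {A,B,C,D,E}  [seen]
{A,B,C,E} --p--> {A,B,D,E}  [seen]
{A,B,C,E} --q--> {A,B,C,E}  [seen]
{A,D,E} --p--> {A,B,D,E}  [seen]
{A,D,E} --q--> {A,B,C,D,E}  [seen]
Reachable DFA states: {A}, {A,D}, {B,C,E}, {A,B,D}, {A,B,C,D,E}, {A,B,E}, {A,C,E}, {A,B,D,E}, {A,B,C,E}, {A,D,E}.
Accepting DFA states (contain an NFA accepting state): {B,C,E}, {A,B,C,D,E}, {A,C,E}, {A,B,C,E}.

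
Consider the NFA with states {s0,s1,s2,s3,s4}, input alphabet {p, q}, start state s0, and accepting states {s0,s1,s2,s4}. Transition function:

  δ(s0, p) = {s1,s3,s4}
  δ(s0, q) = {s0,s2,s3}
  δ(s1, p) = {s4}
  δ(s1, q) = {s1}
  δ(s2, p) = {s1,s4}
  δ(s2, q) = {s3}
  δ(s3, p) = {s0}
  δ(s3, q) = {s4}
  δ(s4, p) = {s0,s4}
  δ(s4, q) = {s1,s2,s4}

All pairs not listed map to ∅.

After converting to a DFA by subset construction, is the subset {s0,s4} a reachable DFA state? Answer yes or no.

yes

Start state of the DFA: {s0}.
{s0} --p--> {s1,s3,s4}  [new]
{s0} --q--> {s0,s2,s3}  [new]
{s1,s3,s4} --p--> {s0,s4}  [new]
{s1,s3,s4} --q--> {s1,s2,s4}  [new]
{s0,s2,s3} --p--> {s0,s1,s3,s4}  [new]
{s0,s2,s3} --q--> {s0,s2,s3,s4}  [new]
{s0,s4} --p--> {s0,s1,s3,s4}  [seen]
{s0,s4} --q--> {s0,s1,s2,s3,s4}  [new]
{s1,s2,s4} --p--> {s0,s1,s4}  [new]
{s1,s2,s4} --q--> {s1,s2,s3,s4}  [new]
{s0,s1,s3,s4} --p--> {s0,s1,s3,s4}  [seen]
{s0,s1,s3,s4} --q--> {s0,s1,s2,s3,s4}  [seen]
{s0,s2,s3,s4} --p--> {s0,s1,s3,s4}  [seen]
{s0,s2,s3,s4} --q--> {s0,s1,s2,s3,s4}  [seen]
{s0,s1,s2,s3,s4} --p--> {s0,s1,s3,s4}  [seen]
{s0,s1,s2,s3,s4} --q--> {s0,s1,s2,s3,s4}  [seen]
{s0,s1,s4} --p--> {s0,s1,s3,s4}  [seen]
{s0,s1,s4} --q--> {s0,s1,s2,s3,s4}  [seen]
{s1,s2,s3,s4} --p--> {s0,s1,s4}  [seen]
{s1,s2,s3,s4} --q--> {s1,s2,s3,s4}  [seen]
Reachable DFA states: {s0}, {s1,s3,s4}, {s0,s2,s3}, {s0,s4}, {s1,s2,s4}, {s0,s1,s3,s4}, {s0,s2,s3,s4}, {s0,s1,s2,s3,s4}, {s0,s1,s4}, {s1,s2,s3,s4}.
{s0,s4} is among them.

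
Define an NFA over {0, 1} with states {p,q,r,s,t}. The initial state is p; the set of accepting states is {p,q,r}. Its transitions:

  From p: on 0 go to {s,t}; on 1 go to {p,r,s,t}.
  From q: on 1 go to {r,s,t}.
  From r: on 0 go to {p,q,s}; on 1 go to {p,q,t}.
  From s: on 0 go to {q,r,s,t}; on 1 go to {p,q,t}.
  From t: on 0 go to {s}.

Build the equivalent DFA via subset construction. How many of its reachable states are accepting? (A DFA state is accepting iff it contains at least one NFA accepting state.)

Start state of the DFA: {p}.
{p} --0--> {s,t}  [new]
{p} --1--> {p,r,s,t}  [new]
{s,t} --0--> {q,r,s,t}  [new]
{s,t} --1--> {p,q,t}  [new]
{p,r,s,t} --0--> {p,q,r,s,t}  [new]
{p,r,s,t} --1--> {p,q,r,s,t}  [seen]
{q,r,s,t} --0--> {p,q,r,s,t}  [seen]
{q,r,s,t} --1--> {p,q,r,s,t}  [seen]
{p,q,t} --0--> {s,t}  [seen]
{p,q,t} --1--> {p,r,s,t}  [seen]
{p,q,r,s,t} --0--> {p,q,r,s,t}  [seen]
{p,q,r,s,t} --1--> {p,q,r,s,t}  [seen]
Reachable DFA states: {p}, {s,t}, {p,r,s,t}, {q,r,s,t}, {p,q,t}, {p,q,r,s,t}.
Accepting DFA states (contain an NFA accepting state): {p}, {p,r,s,t}, {q,r,s,t}, {p,q,t}, {p,q,r,s,t}.

5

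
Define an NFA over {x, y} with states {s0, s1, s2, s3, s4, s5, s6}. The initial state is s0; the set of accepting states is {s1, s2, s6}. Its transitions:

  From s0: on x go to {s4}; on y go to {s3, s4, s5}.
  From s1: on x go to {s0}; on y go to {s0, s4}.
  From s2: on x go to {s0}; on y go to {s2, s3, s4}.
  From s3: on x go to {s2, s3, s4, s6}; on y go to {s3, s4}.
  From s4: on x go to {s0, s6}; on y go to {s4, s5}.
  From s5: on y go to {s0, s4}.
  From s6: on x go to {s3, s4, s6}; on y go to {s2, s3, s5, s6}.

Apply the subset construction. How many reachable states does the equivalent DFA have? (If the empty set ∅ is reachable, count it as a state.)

Start state of the DFA: {s0}.
{s0} --x--> {s4}  [new]
{s0} --y--> {s3, s4, s5}  [new]
{s4} --x--> {s0, s6}  [new]
{s4} --y--> {s4, s5}  [new]
{s3, s4, s5} --x--> {s0, s2, s3, s4, s6}  [new]
{s3, s4, s5} --y--> {s0, s3, s4, s5}  [new]
{s0, s6} --x--> {s3, s4, s6}  [new]
{s0, s6} --y--> {s2, s3, s4, s5, s6}  [new]
{s4, s5} --x--> {s0, s6}  [seen]
{s4, s5} --y--> {s0, s4, s5}  [new]
{s0, s2, s3, s4, s6} --x--> {s0, s2, s3, s4, s6}  [seen]
{s0, s2, s3, s4, s6} --y--> {s2, s3, s4, s5, s6}  [seen]
{s0, s3, s4, s5} --x--> {s0, s2, s3, s4, s6}  [seen]
{s0, s3, s4, s5} --y--> {s0, s3, s4, s5}  [seen]
{s3, s4, s6} --x--> {s0, s2, s3, s4, s6}  [seen]
{s3, s4, s6} --y--> {s2, s3, s4, s5, s6}  [seen]
{s2, s3, s4, s5, s6} --x--> {s0, s2, s3, s4, s6}  [seen]
{s2, s3, s4, s5, s6} --y--> {s0, s2, s3, s4, s5, s6}  [new]
{s0, s4, s5} --x--> {s0, s4, s6}  [new]
{s0, s4, s5} --y--> {s0, s3, s4, s5}  [seen]
{s0, s2, s3, s4, s5, s6} --x--> {s0, s2, s3, s4, s6}  [seen]
{s0, s2, s3, s4, s5, s6} --y--> {s0, s2, s3, s4, s5, s6}  [seen]
{s0, s4, s6} --x--> {s0, s3, s4, s6}  [new]
{s0, s4, s6} --y--> {s2, s3, s4, s5, s6}  [seen]
{s0, s3, s4, s6} --x--> {s0, s2, s3, s4, s6}  [seen]
{s0, s3, s4, s6} --y--> {s2, s3, s4, s5, s6}  [seen]
Reachable DFA states: {s0}, {s4}, {s3, s4, s5}, {s0, s6}, {s4, s5}, {s0, s2, s3, s4, s6}, {s0, s3, s4, s5}, {s3, s4, s6}, {s2, s3, s4, s5, s6}, {s0, s4, s5}, {s0, s2, s3, s4, s5, s6}, {s0, s4, s6}, {s0, s3, s4, s6}.

13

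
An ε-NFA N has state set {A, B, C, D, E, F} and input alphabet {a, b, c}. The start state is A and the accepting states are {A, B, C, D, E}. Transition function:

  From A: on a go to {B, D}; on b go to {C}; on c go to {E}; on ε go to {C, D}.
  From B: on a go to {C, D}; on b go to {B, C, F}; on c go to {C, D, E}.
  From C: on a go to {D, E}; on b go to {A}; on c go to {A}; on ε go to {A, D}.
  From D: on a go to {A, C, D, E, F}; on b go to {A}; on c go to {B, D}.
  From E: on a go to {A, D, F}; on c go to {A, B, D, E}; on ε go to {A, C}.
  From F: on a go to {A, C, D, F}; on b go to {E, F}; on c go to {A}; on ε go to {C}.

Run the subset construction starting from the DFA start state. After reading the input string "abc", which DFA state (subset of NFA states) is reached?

Start: {A, C, D}.
δ(A,a) = {B, D}; δ(C,a) = {D, E}; δ(D,a) = {A, C, D, E, F}.
Union: {A, B, C, D, E, F}.
After a: {A, B, C, D, E, F}.
δ(A,b) = {C}; δ(B,b) = {B, C, F}; δ(C,b) = {A}; δ(D,b) = {A}; δ(E,b) = ∅; δ(F,b) = {E, F}.
Union: {A, B, C, E, F}.
ε-closure gives {A, B, C, D, E, F}.
After b: {A, B, C, D, E, F}.
δ(A,c) = {E}; δ(B,c) = {C, D, E}; δ(C,c) = {A}; δ(D,c) = {B, D}; δ(E,c) = {A, B, D, E}; δ(F,c) = {A}.
Union: {A, B, C, D, E}.
After c: {A, B, C, D, E}.

{A, B, C, D, E}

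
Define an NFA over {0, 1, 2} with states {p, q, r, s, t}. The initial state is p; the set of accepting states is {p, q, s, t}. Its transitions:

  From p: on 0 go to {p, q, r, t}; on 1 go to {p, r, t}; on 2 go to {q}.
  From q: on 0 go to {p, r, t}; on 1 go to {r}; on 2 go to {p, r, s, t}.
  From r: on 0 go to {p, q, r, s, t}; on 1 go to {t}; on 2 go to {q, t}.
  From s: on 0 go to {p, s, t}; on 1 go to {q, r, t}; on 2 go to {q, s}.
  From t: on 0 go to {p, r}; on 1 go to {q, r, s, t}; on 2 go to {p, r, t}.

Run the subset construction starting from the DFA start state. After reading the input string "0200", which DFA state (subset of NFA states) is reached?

{p, q, r, s, t}

Start: {p}.
δ(p,0) = {p, q, r, t}.
Union: {p, q, r, t}.
After 0: {p, q, r, t}.
δ(p,2) = {q}; δ(q,2) = {p, r, s, t}; δ(r,2) = {q, t}; δ(t,2) = {p, r, t}.
Union: {p, q, r, s, t}.
After 2: {p, q, r, s, t}.
δ(p,0) = {p, q, r, t}; δ(q,0) = {p, r, t}; δ(r,0) = {p, q, r, s, t}; δ(s,0) = {p, s, t}; δ(t,0) = {p, r}.
Union: {p, q, r, s, t}.
After 0: {p, q, r, s, t}.
δ(p,0) = {p, q, r, t}; δ(q,0) = {p, r, t}; δ(r,0) = {p, q, r, s, t}; δ(s,0) = {p, s, t}; δ(t,0) = {p, r}.
Union: {p, q, r, s, t}.
After 0: {p, q, r, s, t}.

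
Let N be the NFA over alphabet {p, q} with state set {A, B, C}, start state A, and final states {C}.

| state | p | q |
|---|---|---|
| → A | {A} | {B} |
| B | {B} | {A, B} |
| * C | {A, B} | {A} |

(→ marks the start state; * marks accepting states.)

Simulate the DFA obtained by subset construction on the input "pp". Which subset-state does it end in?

{A}

Start: {A}.
δ(A,p) = {A}.
Union: {A}.
After p: {A}.
δ(A,p) = {A}.
Union: {A}.
After p: {A}.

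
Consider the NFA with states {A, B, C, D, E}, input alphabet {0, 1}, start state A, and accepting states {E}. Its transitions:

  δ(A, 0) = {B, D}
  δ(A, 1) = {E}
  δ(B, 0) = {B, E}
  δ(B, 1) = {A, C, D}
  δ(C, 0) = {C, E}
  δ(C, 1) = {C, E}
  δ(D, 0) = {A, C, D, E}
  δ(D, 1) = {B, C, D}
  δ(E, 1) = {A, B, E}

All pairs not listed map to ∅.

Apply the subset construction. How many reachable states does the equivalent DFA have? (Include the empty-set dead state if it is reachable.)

8

Start state of the DFA: {A}.
{A} --0--> {B, D}  [new]
{A} --1--> {E}  [new]
{B, D} --0--> {A, B, C, D, E}  [new]
{B, D} --1--> {A, B, C, D}  [new]
{E} --0--> ∅  [new]
{E} --1--> {A, B, E}  [new]
{A, B, C, D, E} --0--> {A, B, C, D, E}  [seen]
{A, B, C, D, E} --1--> {A, B, C, D, E}  [seen]
{A, B, C, D} --0--> {A, B, C, D, E}  [seen]
{A, B, C, D} --1--> {A, B, C, D, E}  [seen]
∅ --0--> ∅  [seen]
∅ --1--> ∅  [seen]
{A, B, E} --0--> {B, D, E}  [new]
{A, B, E} --1--> {A, B, C, D, E}  [seen]
{B, D, E} --0--> {A, B, C, D, E}  [seen]
{B, D, E} --1--> {A, B, C, D, E}  [seen]
Reachable DFA states: {A}, {B, D}, {E}, {A, B, C, D, E}, {A, B, C, D}, ∅, {A, B, E}, {B, D, E}.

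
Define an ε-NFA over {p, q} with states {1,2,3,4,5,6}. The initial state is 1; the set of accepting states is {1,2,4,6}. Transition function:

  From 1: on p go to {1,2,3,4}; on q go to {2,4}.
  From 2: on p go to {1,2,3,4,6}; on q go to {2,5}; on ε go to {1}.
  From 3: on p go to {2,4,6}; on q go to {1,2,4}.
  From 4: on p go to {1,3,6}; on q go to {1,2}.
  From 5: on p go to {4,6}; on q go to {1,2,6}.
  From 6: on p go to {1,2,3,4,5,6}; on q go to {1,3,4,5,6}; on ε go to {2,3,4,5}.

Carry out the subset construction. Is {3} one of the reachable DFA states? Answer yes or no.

Start state of the DFA: {1} (ε-closure of the NFA start).
{1} --p--> {1,2,3,4}  [new]
{1} --q--> {1,2,4}  [new]
{1,2,3,4} --p--> {1,2,3,4,5,6}  [new]
{1,2,3,4} --q--> {1,2,4,5}  [new]
{1,2,4} --p--> {1,2,3,4,5,6}  [seen]
{1,2,4} --q--> {1,2,4,5}  [seen]
{1,2,3,4,5,6} --p--> {1,2,3,4,5,6}  [seen]
{1,2,3,4,5,6} --q--> {1,2,3,4,5,6}  [seen]
{1,2,4,5} --p--> {1,2,3,4,5,6}  [seen]
{1,2,4,5} --q--> {1,2,3,4,5,6}  [seen]
Reachable DFA states: {1}, {1,2,3,4}, {1,2,4}, {1,2,3,4,5,6}, {1,2,4,5}.
{3} is not among them.

no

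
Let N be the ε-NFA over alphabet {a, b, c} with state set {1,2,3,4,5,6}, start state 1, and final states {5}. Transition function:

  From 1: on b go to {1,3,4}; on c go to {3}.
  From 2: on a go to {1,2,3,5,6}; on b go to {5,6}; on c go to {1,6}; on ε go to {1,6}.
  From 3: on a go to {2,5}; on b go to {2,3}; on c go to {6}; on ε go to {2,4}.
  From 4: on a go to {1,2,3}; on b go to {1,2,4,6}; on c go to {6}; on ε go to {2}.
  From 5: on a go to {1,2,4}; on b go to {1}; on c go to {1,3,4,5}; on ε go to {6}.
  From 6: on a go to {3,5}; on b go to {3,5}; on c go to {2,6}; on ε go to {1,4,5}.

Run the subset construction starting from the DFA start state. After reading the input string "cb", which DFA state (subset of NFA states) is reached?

{1,2,3,4,5,6}

Start: {1}.
δ(1,c) = {3}.
Union: {3}.
ε-closure gives {1,2,3,4,5,6}.
After c: {1,2,3,4,5,6}.
δ(1,b) = {1,3,4}; δ(2,b) = {5,6}; δ(3,b) = {2,3}; δ(4,b) = {1,2,4,6}; δ(5,b) = {1}; δ(6,b) = {3,5}.
Union: {1,2,3,4,5,6}.
After b: {1,2,3,4,5,6}.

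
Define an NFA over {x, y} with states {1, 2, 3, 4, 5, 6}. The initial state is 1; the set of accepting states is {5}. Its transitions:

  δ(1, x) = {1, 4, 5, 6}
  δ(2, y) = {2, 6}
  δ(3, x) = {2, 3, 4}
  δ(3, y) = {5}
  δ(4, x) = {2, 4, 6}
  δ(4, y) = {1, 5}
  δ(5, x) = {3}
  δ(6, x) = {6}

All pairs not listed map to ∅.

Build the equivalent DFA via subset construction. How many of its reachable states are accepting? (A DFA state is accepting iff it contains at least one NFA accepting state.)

5

Start state of the DFA: {1}.
{1} --x--> {1, 4, 5, 6}  [new]
{1} --y--> ∅  [new]
{1, 4, 5, 6} --x--> {1, 2, 3, 4, 5, 6}  [new]
{1, 4, 5, 6} --y--> {1, 5}  [new]
∅ --x--> ∅  [seen]
∅ --y--> ∅  [seen]
{1, 2, 3, 4, 5, 6} --x--> {1, 2, 3, 4, 5, 6}  [seen]
{1, 2, 3, 4, 5, 6} --y--> {1, 2, 5, 6}  [new]
{1, 5} --x--> {1, 3, 4, 5, 6}  [new]
{1, 5} --y--> ∅  [seen]
{1, 2, 5, 6} --x--> {1, 3, 4, 5, 6}  [seen]
{1, 2, 5, 6} --y--> {2, 6}  [new]
{1, 3, 4, 5, 6} --x--> {1, 2, 3, 4, 5, 6}  [seen]
{1, 3, 4, 5, 6} --y--> {1, 5}  [seen]
{2, 6} --x--> {6}  [new]
{2, 6} --y--> {2, 6}  [seen]
{6} --x--> {6}  [seen]
{6} --y--> ∅  [seen]
Reachable DFA states: {1}, {1, 4, 5, 6}, ∅, {1, 2, 3, 4, 5, 6}, {1, 5}, {1, 2, 5, 6}, {1, 3, 4, 5, 6}, {2, 6}, {6}.
Accepting DFA states (contain an NFA accepting state): {1, 4, 5, 6}, {1, 2, 3, 4, 5, 6}, {1, 5}, {1, 2, 5, 6}, {1, 3, 4, 5, 6}.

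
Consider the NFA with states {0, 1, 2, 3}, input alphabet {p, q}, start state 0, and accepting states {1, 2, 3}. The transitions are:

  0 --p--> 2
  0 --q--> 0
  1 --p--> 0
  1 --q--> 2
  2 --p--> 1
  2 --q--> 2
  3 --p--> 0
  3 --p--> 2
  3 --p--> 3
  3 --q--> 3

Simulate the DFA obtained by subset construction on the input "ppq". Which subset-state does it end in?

{2}

Start: {0}.
δ(0,p) = {2}.
Union: {2}.
After p: {2}.
δ(2,p) = {1}.
Union: {1}.
After p: {1}.
δ(1,q) = {2}.
Union: {2}.
After q: {2}.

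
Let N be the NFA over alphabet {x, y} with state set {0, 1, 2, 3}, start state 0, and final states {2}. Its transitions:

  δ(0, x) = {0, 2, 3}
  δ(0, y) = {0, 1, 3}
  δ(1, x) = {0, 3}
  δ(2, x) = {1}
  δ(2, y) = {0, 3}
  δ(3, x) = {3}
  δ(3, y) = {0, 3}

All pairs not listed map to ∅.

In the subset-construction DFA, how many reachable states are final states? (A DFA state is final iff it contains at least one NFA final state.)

Start state of the DFA: {0}.
{0} --x--> {0, 2, 3}  [new]
{0} --y--> {0, 1, 3}  [new]
{0, 2, 3} --x--> {0, 1, 2, 3}  [new]
{0, 2, 3} --y--> {0, 1, 3}  [seen]
{0, 1, 3} --x--> {0, 2, 3}  [seen]
{0, 1, 3} --y--> {0, 1, 3}  [seen]
{0, 1, 2, 3} --x--> {0, 1, 2, 3}  [seen]
{0, 1, 2, 3} --y--> {0, 1, 3}  [seen]
Reachable DFA states: {0}, {0, 2, 3}, {0, 1, 3}, {0, 1, 2, 3}.
Accepting DFA states (contain an NFA accepting state): {0, 2, 3}, {0, 1, 2, 3}.

2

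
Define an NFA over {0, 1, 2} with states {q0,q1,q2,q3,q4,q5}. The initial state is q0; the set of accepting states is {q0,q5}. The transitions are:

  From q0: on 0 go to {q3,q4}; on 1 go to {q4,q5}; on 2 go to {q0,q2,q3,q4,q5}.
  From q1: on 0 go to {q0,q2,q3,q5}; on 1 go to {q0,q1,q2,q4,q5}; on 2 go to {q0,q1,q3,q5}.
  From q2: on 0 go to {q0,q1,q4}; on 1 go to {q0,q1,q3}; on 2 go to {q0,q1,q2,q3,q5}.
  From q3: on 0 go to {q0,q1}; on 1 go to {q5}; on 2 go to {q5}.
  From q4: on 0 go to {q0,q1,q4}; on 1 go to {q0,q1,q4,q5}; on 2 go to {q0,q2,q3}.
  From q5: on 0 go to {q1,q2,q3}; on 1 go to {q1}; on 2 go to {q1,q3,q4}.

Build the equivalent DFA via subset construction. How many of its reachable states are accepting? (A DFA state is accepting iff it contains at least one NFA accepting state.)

Start state of the DFA: {q0}.
{q0} --0--> {q3,q4}  [new]
{q0} --1--> {q4,q5}  [new]
{q0} --2--> {q0,q2,q3,q4,q5}  [new]
{q3,q4} --0--> {q0,q1,q4}  [new]
{q3,q4} --1--> {q0,q1,q4,q5}  [new]
{q3,q4} --2--> {q0,q2,q3,q5}  [new]
{q4,q5} --0--> {q0,q1,q2,q3,q4}  [new]
{q4,q5} --1--> {q0,q1,q4,q5}  [seen]
{q4,q5} --2--> {q0,q1,q2,q3,q4}  [seen]
{q0,q2,q3,q4,q5} --0--> {q0,q1,q2,q3,q4}  [seen]
{q0,q2,q3,q4,q5} --1--> {q0,q1,q3,q4,q5}  [new]
{q0,q2,q3,q4,q5} --2--> {q0,q1,q2,q3,q4,q5}  [new]
{q0,q1,q4} --0--> {q0,q1,q2,q3,q4,q5}  [seen]
{q0,q1,q4} --1--> {q0,q1,q2,q4,q5}  [new]
{q0,q1,q4} --2--> {q0,q1,q2,q3,q4,q5}  [seen]
{q0,q1,q4,q5} --0--> {q0,q1,q2,q3,q4,q5}  [seen]
{q0,q1,q4,q5} --1--> {q0,q1,q2,q4,q5}  [seen]
{q0,q1,q4,q5} --2--> {q0,q1,q2,q3,q4,q5}  [seen]
{q0,q2,q3,q5} --0--> {q0,q1,q2,q3,q4}  [seen]
{q0,q2,q3,q5} --1--> {q0,q1,q3,q4,q5}  [seen]
{q0,q2,q3,q5} --2--> {q0,q1,q2,q3,q4,q5}  [seen]
{q0,q1,q2,q3,q4} --0--> {q0,q1,q2,q3,q4,q5}  [seen]
{q0,q1,q2,q3,q4} --1--> {q0,q1,q2,q3,q4,q5}  [seen]
{q0,q1,q2,q3,q4} --2--> {q0,q1,q2,q3,q4,q5}  [seen]
{q0,q1,q3,q4,q5} --0--> {q0,q1,q2,q3,q4,q5}  [seen]
{q0,q1,q3,q4,q5} --1--> {q0,q1,q2,q4,q5}  [seen]
{q0,q1,q3,q4,q5} --2--> {q0,q1,q2,q3,q4,q5}  [seen]
{q0,q1,q2,q3,q4,q5} --0--> {q0,q1,q2,q3,q4,q5}  [seen]
{q0,q1,q2,q3,q4,q5} --1--> {q0,q1,q2,q3,q4,q5}  [seen]
{q0,q1,q2,q3,q4,q5} --2--> {q0,q1,q2,q3,q4,q5}  [seen]
{q0,q1,q2,q4,q5} --0--> {q0,q1,q2,q3,q4,q5}  [seen]
{q0,q1,q2,q4,q5} --1--> {q0,q1,q2,q3,q4,q5}  [seen]
{q0,q1,q2,q4,q5} --2--> {q0,q1,q2,q3,q4,q5}  [seen]
Reachable DFA states: {q0}, {q3,q4}, {q4,q5}, {q0,q2,q3,q4,q5}, {q0,q1,q4}, {q0,q1,q4,q5}, {q0,q2,q3,q5}, {q0,q1,q2,q3,q4}, {q0,q1,q3,q4,q5}, {q0,q1,q2,q3,q4,q5}, {q0,q1,q2,q4,q5}.
Accepting DFA states (contain an NFA accepting state): {q0}, {q4,q5}, {q0,q2,q3,q4,q5}, {q0,q1,q4}, {q0,q1,q4,q5}, {q0,q2,q3,q5}, {q0,q1,q2,q3,q4}, {q0,q1,q3,q4,q5}, {q0,q1,q2,q3,q4,q5}, {q0,q1,q2,q4,q5}.

10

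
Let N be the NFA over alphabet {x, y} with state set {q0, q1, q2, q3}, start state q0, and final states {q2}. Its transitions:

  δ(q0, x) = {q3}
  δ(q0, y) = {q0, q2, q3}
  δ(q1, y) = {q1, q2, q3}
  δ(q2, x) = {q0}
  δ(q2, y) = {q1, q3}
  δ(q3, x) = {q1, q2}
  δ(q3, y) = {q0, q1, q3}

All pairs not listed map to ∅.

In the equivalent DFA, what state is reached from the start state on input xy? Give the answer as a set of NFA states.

Start: {q0}.
δ(q0,x) = {q3}.
Union: {q3}.
After x: {q3}.
δ(q3,y) = {q0, q1, q3}.
Union: {q0, q1, q3}.
After y: {q0, q1, q3}.

{q0, q1, q3}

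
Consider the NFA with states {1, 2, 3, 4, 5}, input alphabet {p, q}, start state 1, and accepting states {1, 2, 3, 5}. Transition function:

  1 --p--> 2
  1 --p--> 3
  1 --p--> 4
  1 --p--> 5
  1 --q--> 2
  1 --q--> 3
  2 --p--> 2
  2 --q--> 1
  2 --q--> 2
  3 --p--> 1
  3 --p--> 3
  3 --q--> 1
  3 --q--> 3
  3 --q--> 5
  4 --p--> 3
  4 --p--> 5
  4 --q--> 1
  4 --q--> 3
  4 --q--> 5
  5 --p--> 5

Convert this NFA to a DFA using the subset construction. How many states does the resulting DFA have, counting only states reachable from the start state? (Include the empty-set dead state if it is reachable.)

Start state of the DFA: {1}.
{1} --p--> {2, 3, 4, 5}  [new]
{1} --q--> {2, 3}  [new]
{2, 3, 4, 5} --p--> {1, 2, 3, 5}  [new]
{2, 3, 4, 5} --q--> {1, 2, 3, 5}  [seen]
{2, 3} --p--> {1, 2, 3}  [new]
{2, 3} --q--> {1, 2, 3, 5}  [seen]
{1, 2, 3, 5} --p--> {1, 2, 3, 4, 5}  [new]
{1, 2, 3, 5} --q--> {1, 2, 3, 5}  [seen]
{1, 2, 3} --p--> {1, 2, 3, 4, 5}  [seen]
{1, 2, 3} --q--> {1, 2, 3, 5}  [seen]
{1, 2, 3, 4, 5} --p--> {1, 2, 3, 4, 5}  [seen]
{1, 2, 3, 4, 5} --q--> {1, 2, 3, 5}  [seen]
Reachable DFA states: {1}, {2, 3, 4, 5}, {2, 3}, {1, 2, 3, 5}, {1, 2, 3}, {1, 2, 3, 4, 5}.

6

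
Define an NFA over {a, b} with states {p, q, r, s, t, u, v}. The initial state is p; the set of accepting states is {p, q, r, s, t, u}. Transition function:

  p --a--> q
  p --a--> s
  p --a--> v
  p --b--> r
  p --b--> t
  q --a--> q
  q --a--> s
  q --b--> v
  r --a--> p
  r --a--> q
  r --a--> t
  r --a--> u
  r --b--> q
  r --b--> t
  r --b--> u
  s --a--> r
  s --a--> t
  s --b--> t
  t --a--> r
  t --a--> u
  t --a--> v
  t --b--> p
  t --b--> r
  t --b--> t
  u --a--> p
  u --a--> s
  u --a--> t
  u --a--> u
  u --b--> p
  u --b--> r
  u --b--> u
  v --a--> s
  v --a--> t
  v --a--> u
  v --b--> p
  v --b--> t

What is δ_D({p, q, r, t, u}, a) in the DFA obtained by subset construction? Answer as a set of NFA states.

δ(p,a) = {q, s, v}; δ(q,a) = {q, s}; δ(r,a) = {p, q, t, u}; δ(t,a) = {r, u, v}; δ(u,a) = {p, s, t, u}.
Union: {p, q, r, s, t, u, v}.

{p, q, r, s, t, u, v}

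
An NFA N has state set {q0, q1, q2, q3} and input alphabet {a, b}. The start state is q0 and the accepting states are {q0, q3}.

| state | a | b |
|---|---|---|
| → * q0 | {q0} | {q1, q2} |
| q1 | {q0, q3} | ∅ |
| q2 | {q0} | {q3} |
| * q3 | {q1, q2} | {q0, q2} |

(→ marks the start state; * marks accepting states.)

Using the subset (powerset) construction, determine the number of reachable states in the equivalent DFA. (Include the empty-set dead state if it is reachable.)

Start state of the DFA: {q0}.
{q0} --a--> {q0}  [seen]
{q0} --b--> {q1, q2}  [new]
{q1, q2} --a--> {q0, q3}  [new]
{q1, q2} --b--> {q3}  [new]
{q0, q3} --a--> {q0, q1, q2}  [new]
{q0, q3} --b--> {q0, q1, q2}  [seen]
{q3} --a--> {q1, q2}  [seen]
{q3} --b--> {q0, q2}  [new]
{q0, q1, q2} --a--> {q0, q3}  [seen]
{q0, q1, q2} --b--> {q1, q2, q3}  [new]
{q0, q2} --a--> {q0}  [seen]
{q0, q2} --b--> {q1, q2, q3}  [seen]
{q1, q2, q3} --a--> {q0, q1, q2, q3}  [new]
{q1, q2, q3} --b--> {q0, q2, q3}  [new]
{q0, q1, q2, q3} --a--> {q0, q1, q2, q3}  [seen]
{q0, q1, q2, q3} --b--> {q0, q1, q2, q3}  [seen]
{q0, q2, q3} --a--> {q0, q1, q2}  [seen]
{q0, q2, q3} --b--> {q0, q1, q2, q3}  [seen]
Reachable DFA states: {q0}, {q1, q2}, {q0, q3}, {q3}, {q0, q1, q2}, {q0, q2}, {q1, q2, q3}, {q0, q1, q2, q3}, {q0, q2, q3}.

9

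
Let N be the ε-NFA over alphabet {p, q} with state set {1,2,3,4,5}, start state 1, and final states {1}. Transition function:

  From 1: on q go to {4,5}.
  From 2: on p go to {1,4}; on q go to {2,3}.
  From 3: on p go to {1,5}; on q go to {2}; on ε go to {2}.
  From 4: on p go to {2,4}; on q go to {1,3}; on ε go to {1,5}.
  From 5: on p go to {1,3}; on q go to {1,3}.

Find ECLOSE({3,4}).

{1,2,3,4,5}

Begin with {3,4}.
3 →ε {2}; add 2.
4 →ε {1,5}; add 1, 5.
ε-closure = {1,2,3,4,5}.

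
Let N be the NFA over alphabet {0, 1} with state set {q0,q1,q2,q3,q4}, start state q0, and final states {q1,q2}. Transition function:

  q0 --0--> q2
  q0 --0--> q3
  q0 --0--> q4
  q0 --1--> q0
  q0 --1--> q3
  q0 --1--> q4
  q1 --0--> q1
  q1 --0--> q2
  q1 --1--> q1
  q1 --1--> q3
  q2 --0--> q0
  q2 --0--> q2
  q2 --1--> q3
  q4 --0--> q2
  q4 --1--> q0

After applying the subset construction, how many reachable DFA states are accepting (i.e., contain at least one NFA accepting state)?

3

Start state of the DFA: {q0}.
{q0} --0--> {q2,q3,q4}  [new]
{q0} --1--> {q0,q3,q4}  [new]
{q2,q3,q4} --0--> {q0,q2}  [new]
{q2,q3,q4} --1--> {q0,q3}  [new]
{q0,q3,q4} --0--> {q2,q3,q4}  [seen]
{q0,q3,q4} --1--> {q0,q3,q4}  [seen]
{q0,q2} --0--> {q0,q2,q3,q4}  [new]
{q0,q2} --1--> {q0,q3,q4}  [seen]
{q0,q3} --0--> {q2,q3,q4}  [seen]
{q0,q3} --1--> {q0,q3,q4}  [seen]
{q0,q2,q3,q4} --0--> {q0,q2,q3,q4}  [seen]
{q0,q2,q3,q4} --1--> {q0,q3,q4}  [seen]
Reachable DFA states: {q0}, {q2,q3,q4}, {q0,q3,q4}, {q0,q2}, {q0,q3}, {q0,q2,q3,q4}.
Accepting DFA states (contain an NFA accepting state): {q2,q3,q4}, {q0,q2}, {q0,q2,q3,q4}.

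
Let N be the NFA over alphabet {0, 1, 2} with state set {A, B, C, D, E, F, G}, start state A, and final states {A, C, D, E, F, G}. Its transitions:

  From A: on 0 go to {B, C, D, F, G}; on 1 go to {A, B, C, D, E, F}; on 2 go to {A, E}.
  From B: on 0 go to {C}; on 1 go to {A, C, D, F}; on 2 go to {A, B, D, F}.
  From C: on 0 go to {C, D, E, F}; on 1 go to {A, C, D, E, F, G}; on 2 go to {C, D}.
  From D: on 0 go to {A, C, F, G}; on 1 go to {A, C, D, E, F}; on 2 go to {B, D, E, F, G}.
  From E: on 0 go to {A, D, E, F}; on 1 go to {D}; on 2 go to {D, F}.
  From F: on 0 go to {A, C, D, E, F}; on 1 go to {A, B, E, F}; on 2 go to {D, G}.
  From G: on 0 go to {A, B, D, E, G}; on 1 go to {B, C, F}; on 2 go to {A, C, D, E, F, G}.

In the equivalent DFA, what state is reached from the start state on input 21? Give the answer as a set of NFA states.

{A, B, C, D, E, F}

Start: {A}.
δ(A,2) = {A, E}.
Union: {A, E}.
After 2: {A, E}.
δ(A,1) = {A, B, C, D, E, F}; δ(E,1) = {D}.
Union: {A, B, C, D, E, F}.
After 1: {A, B, C, D, E, F}.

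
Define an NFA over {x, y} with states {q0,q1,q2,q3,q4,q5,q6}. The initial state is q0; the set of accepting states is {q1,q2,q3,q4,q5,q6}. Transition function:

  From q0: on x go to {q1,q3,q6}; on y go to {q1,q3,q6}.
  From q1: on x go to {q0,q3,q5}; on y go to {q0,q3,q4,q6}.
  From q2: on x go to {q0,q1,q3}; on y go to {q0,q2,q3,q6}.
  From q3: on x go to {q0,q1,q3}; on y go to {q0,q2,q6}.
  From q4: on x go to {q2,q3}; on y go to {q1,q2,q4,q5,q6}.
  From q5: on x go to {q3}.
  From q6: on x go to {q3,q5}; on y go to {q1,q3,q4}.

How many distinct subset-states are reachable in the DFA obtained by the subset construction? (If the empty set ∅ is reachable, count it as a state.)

Start state of the DFA: {q0}.
{q0} --x--> {q1,q3,q6}  [new]
{q0} --y--> {q1,q3,q6}  [seen]
{q1,q3,q6} --x--> {q0,q1,q3,q5}  [new]
{q1,q3,q6} --y--> {q0,q1,q2,q3,q4,q6}  [new]
{q0,q1,q3,q5} --x--> {q0,q1,q3,q5,q6}  [new]
{q0,q1,q3,q5} --y--> {q0,q1,q2,q3,q4,q6}  [seen]
{q0,q1,q2,q3,q4,q6} --x--> {q0,q1,q2,q3,q5,q6}  [new]
{q0,q1,q2,q3,q4,q6} --y--> {q0,q1,q2,q3,q4,q5,q6}  [new]
{q0,q1,q3,q5,q6} --x--> {q0,q1,q3,q5,q6}  [seen]
{q0,q1,q3,q5,q6} --y--> {q0,q1,q2,q3,q4,q6}  [seen]
{q0,q1,q2,q3,q5,q6} --x--> {q0,q1,q3,q5,q6}  [seen]
{q0,q1,q2,q3,q5,q6} --y--> {q0,q1,q2,q3,q4,q6}  [seen]
{q0,q1,q2,q3,q4,q5,q6} --x--> {q0,q1,q2,q3,q5,q6}  [seen]
{q0,q1,q2,q3,q4,q5,q6} --y--> {q0,q1,q2,q3,q4,q5,q6}  [seen]
Reachable DFA states: {q0}, {q1,q3,q6}, {q0,q1,q3,q5}, {q0,q1,q2,q3,q4,q6}, {q0,q1,q3,q5,q6}, {q0,q1,q2,q3,q5,q6}, {q0,q1,q2,q3,q4,q5,q6}.

7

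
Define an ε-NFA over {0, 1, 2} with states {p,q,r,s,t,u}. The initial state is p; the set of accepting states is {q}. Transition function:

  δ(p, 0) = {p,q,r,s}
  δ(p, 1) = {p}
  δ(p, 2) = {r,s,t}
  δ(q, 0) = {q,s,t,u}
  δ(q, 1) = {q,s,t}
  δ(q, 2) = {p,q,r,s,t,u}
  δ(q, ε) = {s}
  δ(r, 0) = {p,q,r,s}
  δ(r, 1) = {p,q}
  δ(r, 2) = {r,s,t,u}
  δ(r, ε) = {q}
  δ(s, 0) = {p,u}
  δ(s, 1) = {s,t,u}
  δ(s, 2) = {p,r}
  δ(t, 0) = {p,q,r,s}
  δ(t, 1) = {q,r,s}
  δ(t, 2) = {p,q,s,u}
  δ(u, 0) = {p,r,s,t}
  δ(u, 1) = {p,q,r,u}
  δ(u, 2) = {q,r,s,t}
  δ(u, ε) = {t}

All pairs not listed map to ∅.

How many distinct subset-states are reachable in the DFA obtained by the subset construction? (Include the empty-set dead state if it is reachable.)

Start state of the DFA: {p} (ε-closure of the NFA start).
{p} --0--> {p,q,r,s}  [new]
{p} --1--> {p}  [seen]
{p} --2--> {q,r,s,t}  [new]
{p,q,r,s} --0--> {p,q,r,s,t,u}  [new]
{p,q,r,s} --1--> {p,q,s,t,u}  [new]
{p,q,r,s} --2--> {p,q,r,s,t,u}  [seen]
{q,r,s,t} --0--> {p,q,r,s,t,u}  [seen]
{q,r,s,t} --1--> {p,q,r,s,t,u}  [seen]
{q,r,s,t} --2--> {p,q,r,s,t,u}  [seen]
{p,q,r,s,t,u} --0--> {p,q,r,s,t,u}  [seen]
{p,q,r,s,t,u} --1--> {p,q,r,s,t,u}  [seen]
{p,q,r,s,t,u} --2--> {p,q,r,s,t,u}  [seen]
{p,q,s,t,u} --0--> {p,q,r,s,t,u}  [seen]
{p,q,s,t,u} --1--> {p,q,r,s,t,u}  [seen]
{p,q,s,t,u} --2--> {p,q,r,s,t,u}  [seen]
Reachable DFA states: {p}, {p,q,r,s}, {q,r,s,t}, {p,q,r,s,t,u}, {p,q,s,t,u}.

5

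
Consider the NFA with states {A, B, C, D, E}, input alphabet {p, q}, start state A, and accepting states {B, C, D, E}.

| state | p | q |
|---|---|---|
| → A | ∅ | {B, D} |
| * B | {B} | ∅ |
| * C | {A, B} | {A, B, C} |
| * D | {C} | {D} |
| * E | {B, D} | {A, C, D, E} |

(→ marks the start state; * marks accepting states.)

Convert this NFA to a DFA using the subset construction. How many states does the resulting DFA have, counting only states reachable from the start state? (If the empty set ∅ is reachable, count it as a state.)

Start state of the DFA: {A}.
{A} --p--> ∅  [new]
{A} --q--> {B, D}  [new]
∅ --p--> ∅  [seen]
∅ --q--> ∅  [seen]
{B, D} --p--> {B, C}  [new]
{B, D} --q--> {D}  [new]
{B, C} --p--> {A, B}  [new]
{B, C} --q--> {A, B, C}  [new]
{D} --p--> {C}  [new]
{D} --q--> {D}  [seen]
{A, B} --p--> {B}  [new]
{A, B} --q--> {B, D}  [seen]
{A, B, C} --p--> {A, B}  [seen]
{A, B, C} --q--> {A, B, C, D}  [new]
{C} --p--> {A, B}  [seen]
{C} --q--> {A, B, C}  [seen]
{B} --p--> {B}  [seen]
{B} --q--> ∅  [seen]
{A, B, C, D} --p--> {A, B, C}  [seen]
{A, B, C, D} --q--> {A, B, C, D}  [seen]
Reachable DFA states: {A}, ∅, {B, D}, {B, C}, {D}, {A, B}, {A, B, C}, {C}, {B}, {A, B, C, D}.

10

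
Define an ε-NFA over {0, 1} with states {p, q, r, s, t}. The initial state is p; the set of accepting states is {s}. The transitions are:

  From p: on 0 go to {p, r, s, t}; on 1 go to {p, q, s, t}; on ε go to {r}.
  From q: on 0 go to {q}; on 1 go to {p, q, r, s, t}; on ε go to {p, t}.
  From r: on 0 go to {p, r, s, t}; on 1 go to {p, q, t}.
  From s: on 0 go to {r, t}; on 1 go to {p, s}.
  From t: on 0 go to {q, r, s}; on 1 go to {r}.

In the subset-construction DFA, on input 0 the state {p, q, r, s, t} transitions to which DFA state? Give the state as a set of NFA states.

δ(p,0) = {p, r, s, t}; δ(q,0) = {q}; δ(r,0) = {p, r, s, t}; δ(s,0) = {r, t}; δ(t,0) = {q, r, s}.
Union: {p, q, r, s, t}.

{p, q, r, s, t}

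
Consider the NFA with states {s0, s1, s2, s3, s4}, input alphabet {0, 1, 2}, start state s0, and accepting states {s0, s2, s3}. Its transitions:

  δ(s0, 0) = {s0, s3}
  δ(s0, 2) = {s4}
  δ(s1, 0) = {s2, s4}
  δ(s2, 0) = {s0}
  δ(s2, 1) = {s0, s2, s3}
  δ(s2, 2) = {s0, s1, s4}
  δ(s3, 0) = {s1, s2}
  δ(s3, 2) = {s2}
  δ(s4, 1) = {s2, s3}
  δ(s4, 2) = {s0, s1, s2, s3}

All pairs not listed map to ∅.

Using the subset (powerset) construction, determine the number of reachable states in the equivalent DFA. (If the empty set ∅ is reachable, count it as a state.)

Start state of the DFA: {s0}.
{s0} --0--> {s0, s3}  [new]
{s0} --1--> ∅  [new]
{s0} --2--> {s4}  [new]
{s0, s3} --0--> {s0, s1, s2, s3}  [new]
{s0, s3} --1--> ∅  [seen]
{s0, s3} --2--> {s2, s4}  [new]
∅ --0--> ∅  [seen]
∅ --1--> ∅  [seen]
∅ --2--> ∅  [seen]
{s4} --0--> ∅  [seen]
{s4} --1--> {s2, s3}  [new]
{s4} --2--> {s0, s1, s2, s3}  [seen]
{s0, s1, s2, s3} --0--> {s0, s1, s2, s3, s4}  [new]
{s0, s1, s2, s3} --1--> {s0, s2, s3}  [new]
{s0, s1, s2, s3} --2--> {s0, s1, s2, s4}  [new]
{s2, s4} --0--> {s0}  [seen]
{s2, s4} --1--> {s0, s2, s3}  [seen]
{s2, s4} --2--> {s0, s1, s2, s3, s4}  [seen]
{s2, s3} --0--> {s0, s1, s2}  [new]
{s2, s3} --1--> {s0, s2, s3}  [seen]
{s2, s3} --2--> {s0, s1, s2, s4}  [seen]
{s0, s1, s2, s3, s4} --0--> {s0, s1, s2, s3, s4}  [seen]
{s0, s1, s2, s3, s4} --1--> {s0, s2, s3}  [seen]
{s0, s1, s2, s3, s4} --2--> {s0, s1, s2, s3, s4}  [seen]
{s0, s2, s3} --0--> {s0, s1, s2, s3}  [seen]
{s0, s2, s3} --1--> {s0, s2, s3}  [seen]
{s0, s2, s3} --2--> {s0, s1, s2, s4}  [seen]
{s0, s1, s2, s4} --0--> {s0, s2, s3, s4}  [new]
{s0, s1, s2, s4} --1--> {s0, s2, s3}  [seen]
{s0, s1, s2, s4} --2--> {s0, s1, s2, s3, s4}  [seen]
{s0, s1, s2} --0--> {s0, s2, s3, s4}  [seen]
{s0, s1, s2} --1--> {s0, s2, s3}  [seen]
{s0, s1, s2} --2--> {s0, s1, s4}  [new]
{s0, s2, s3, s4} --0--> {s0, s1, s2, s3}  [seen]
{s0, s2, s3, s4} --1--> {s0, s2, s3}  [seen]
{s0, s2, s3, s4} --2--> {s0, s1, s2, s3, s4}  [seen]
{s0, s1, s4} --0--> {s0, s2, s3, s4}  [seen]
{s0, s1, s4} --1--> {s2, s3}  [seen]
{s0, s1, s4} --2--> {s0, s1, s2, s3, s4}  [seen]
Reachable DFA states: {s0}, {s0, s3}, ∅, {s4}, {s0, s1, s2, s3}, {s2, s4}, {s2, s3}, {s0, s1, s2, s3, s4}, {s0, s2, s3}, {s0, s1, s2, s4}, {s0, s1, s2}, {s0, s2, s3, s4}, {s0, s1, s4}.

13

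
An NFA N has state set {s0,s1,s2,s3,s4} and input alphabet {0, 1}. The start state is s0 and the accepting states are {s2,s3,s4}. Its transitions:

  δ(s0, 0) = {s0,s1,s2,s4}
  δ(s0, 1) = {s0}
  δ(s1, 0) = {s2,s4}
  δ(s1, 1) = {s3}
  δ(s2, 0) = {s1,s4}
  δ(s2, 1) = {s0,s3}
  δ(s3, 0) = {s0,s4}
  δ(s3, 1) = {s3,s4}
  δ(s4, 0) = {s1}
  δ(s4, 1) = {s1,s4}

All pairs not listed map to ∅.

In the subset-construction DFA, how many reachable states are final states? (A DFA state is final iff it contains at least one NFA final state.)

Start state of the DFA: {s0}.
{s0} --0--> {s0,s1,s2,s4}  [new]
{s0} --1--> {s0}  [seen]
{s0,s1,s2,s4} --0--> {s0,s1,s2,s4}  [seen]
{s0,s1,s2,s4} --1--> {s0,s1,s3,s4}  [new]
{s0,s1,s3,s4} --0--> {s0,s1,s2,s4}  [seen]
{s0,s1,s3,s4} --1--> {s0,s1,s3,s4}  [seen]
Reachable DFA states: {s0}, {s0,s1,s2,s4}, {s0,s1,s3,s4}.
Accepting DFA states (contain an NFA accepting state): {s0,s1,s2,s4}, {s0,s1,s3,s4}.

2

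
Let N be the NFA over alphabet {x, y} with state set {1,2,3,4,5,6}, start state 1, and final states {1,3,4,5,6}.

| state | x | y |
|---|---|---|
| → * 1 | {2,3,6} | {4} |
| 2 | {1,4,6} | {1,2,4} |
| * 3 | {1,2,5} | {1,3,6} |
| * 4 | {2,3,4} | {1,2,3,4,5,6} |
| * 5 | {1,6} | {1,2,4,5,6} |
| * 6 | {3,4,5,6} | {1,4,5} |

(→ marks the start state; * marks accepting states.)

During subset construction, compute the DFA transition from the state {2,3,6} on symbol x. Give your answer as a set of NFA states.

{1,2,3,4,5,6}

δ(2,x) = {1,4,6}; δ(3,x) = {1,2,5}; δ(6,x) = {3,4,5,6}.
Union: {1,2,3,4,5,6}.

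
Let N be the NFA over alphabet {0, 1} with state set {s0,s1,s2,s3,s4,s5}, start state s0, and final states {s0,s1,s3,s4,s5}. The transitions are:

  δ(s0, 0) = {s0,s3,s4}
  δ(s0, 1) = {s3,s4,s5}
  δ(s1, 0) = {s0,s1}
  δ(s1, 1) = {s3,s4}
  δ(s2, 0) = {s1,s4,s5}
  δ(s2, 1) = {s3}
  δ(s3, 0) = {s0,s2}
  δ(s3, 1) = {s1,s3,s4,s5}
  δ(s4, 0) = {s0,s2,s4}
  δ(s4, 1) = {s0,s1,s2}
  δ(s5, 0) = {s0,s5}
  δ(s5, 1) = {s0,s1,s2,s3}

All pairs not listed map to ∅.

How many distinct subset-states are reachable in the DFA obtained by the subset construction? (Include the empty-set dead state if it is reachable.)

6

Start state of the DFA: {s0}.
{s0} --0--> {s0,s3,s4}  [new]
{s0} --1--> {s3,s4,s5}  [new]
{s0,s3,s4} --0--> {s0,s2,s3,s4}  [new]
{s0,s3,s4} --1--> {s0,s1,s2,s3,s4,s5}  [new]
{s3,s4,s5} --0--> {s0,s2,s4,s5}  [new]
{s3,s4,s5} --1--> {s0,s1,s2,s3,s4,s5}  [seen]
{s0,s2,s3,s4} --0--> {s0,s1,s2,s3,s4,s5}  [seen]
{s0,s2,s3,s4} --1--> {s0,s1,s2,s3,s4,s5}  [seen]
{s0,s1,s2,s3,s4,s5} --0--> {s0,s1,s2,s3,s4,s5}  [seen]
{s0,s1,s2,s3,s4,s5} --1--> {s0,s1,s2,s3,s4,s5}  [seen]
{s0,s2,s4,s5} --0--> {s0,s1,s2,s3,s4,s5}  [seen]
{s0,s2,s4,s5} --1--> {s0,s1,s2,s3,s4,s5}  [seen]
Reachable DFA states: {s0}, {s0,s3,s4}, {s3,s4,s5}, {s0,s2,s3,s4}, {s0,s1,s2,s3,s4,s5}, {s0,s2,s4,s5}.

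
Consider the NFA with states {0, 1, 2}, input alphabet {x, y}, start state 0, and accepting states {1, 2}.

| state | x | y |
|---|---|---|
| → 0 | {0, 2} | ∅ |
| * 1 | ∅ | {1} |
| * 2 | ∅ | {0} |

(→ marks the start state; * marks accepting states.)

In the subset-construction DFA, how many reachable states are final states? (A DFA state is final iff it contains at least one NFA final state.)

1

Start state of the DFA: {0}.
{0} --x--> {0, 2}  [new]
{0} --y--> ∅  [new]
{0, 2} --x--> {0, 2}  [seen]
{0, 2} --y--> {0}  [seen]
∅ --x--> ∅  [seen]
∅ --y--> ∅  [seen]
Reachable DFA states: {0}, {0, 2}, ∅.
Accepting DFA states (contain an NFA accepting state): {0, 2}.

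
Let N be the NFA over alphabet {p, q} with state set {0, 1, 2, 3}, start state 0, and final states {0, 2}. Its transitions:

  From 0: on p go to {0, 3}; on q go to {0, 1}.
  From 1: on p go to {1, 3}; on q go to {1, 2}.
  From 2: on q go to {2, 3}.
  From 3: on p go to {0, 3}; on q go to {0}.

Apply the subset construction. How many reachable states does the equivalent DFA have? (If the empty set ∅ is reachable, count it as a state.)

6

Start state of the DFA: {0}.
{0} --p--> {0, 3}  [new]
{0} --q--> {0, 1}  [new]
{0, 3} --p--> {0, 3}  [seen]
{0, 3} --q--> {0, 1}  [seen]
{0, 1} --p--> {0, 1, 3}  [new]
{0, 1} --q--> {0, 1, 2}  [new]
{0, 1, 3} --p--> {0, 1, 3}  [seen]
{0, 1, 3} --q--> {0, 1, 2}  [seen]
{0, 1, 2} --p--> {0, 1, 3}  [seen]
{0, 1, 2} --q--> {0, 1, 2, 3}  [new]
{0, 1, 2, 3} --p--> {0, 1, 3}  [seen]
{0, 1, 2, 3} --q--> {0, 1, 2, 3}  [seen]
Reachable DFA states: {0}, {0, 3}, {0, 1}, {0, 1, 3}, {0, 1, 2}, {0, 1, 2, 3}.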